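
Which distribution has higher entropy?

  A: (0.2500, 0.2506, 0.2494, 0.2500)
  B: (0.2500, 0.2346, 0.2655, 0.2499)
A

Both distributions are close to uniform, making this a harder comparison.

H(A) = 2.0000 bits
H(B) = 1.9986 bits

The distribution closer to uniform has higher entropy.
Answer: A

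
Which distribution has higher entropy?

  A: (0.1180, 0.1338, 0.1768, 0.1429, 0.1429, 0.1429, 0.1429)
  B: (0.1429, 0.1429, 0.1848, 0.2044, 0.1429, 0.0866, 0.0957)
A

Both distributions are close to uniform, making this a harder comparison.

H(A) = 2.7982 bits
H(B) = 2.7510 bits

The distribution closer to uniform has higher entropy.
Answer: A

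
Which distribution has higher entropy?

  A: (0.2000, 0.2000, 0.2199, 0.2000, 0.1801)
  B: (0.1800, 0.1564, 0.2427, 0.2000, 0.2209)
A

Both distributions are close to uniform, making this a harder comparison.

H(A) = 2.3191 bits
H(B) = 2.3053 bits

The distribution closer to uniform has higher entropy.
Answer: A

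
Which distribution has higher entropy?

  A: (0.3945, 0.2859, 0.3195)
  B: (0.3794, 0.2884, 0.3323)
B

Both distributions are close to uniform, making this a harder comparison.

H(A) = 1.5718 bits
H(B) = 1.5760 bits

The distribution closer to uniform has higher entropy.
Answer: B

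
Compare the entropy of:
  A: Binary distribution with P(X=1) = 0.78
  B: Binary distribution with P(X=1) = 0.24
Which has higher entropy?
B

For binary distributions, entropy is maximized at p=0.5 and decreases as p moves toward 0 or 1.

H(A) = H(0.78) = 0.7602 bits
H(B) = H(0.24) = 0.7950 bits

Distribution B (p=0.24) is closer to uniform (p=0.5), so it has higher entropy.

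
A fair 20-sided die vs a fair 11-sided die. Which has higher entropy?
20-sided die

Both are uniform distributions; for uniform over n outcomes, H = log₂(n). H(20-sided) = log₂(20) = 4.322 bits and H(11-sided) = log₂(11) = 3.459 bits. More outcomes in a uniform distribution means higher entropy.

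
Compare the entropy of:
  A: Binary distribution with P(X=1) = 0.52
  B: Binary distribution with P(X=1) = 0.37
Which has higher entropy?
A

For binary distributions, entropy is maximized at p=0.5 and decreases as p moves toward 0 or 1.

H(A) = H(0.52) = 0.9988 bits
H(B) = H(0.37) = 0.9507 bits

Distribution A (p=0.52) is closer to uniform (p=0.5), so it has higher entropy.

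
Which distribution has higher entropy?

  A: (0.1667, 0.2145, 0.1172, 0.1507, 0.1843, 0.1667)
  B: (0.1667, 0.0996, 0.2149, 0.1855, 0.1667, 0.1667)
A

Both distributions are close to uniform, making this a harder comparison.

H(A) = 2.5617 bits
H(B) = 2.5514 bits

The distribution closer to uniform has higher entropy.
Answer: A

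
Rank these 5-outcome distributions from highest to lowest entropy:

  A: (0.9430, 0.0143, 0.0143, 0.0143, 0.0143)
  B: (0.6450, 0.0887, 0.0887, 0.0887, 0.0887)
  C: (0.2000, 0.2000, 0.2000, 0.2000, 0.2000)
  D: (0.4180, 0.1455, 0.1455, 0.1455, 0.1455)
C > D > B > A

Key insight: Entropy is maximized by uniform distributions and minimized by concentrated distributions.

Entropies:
  H(A) = 0.4294 bits
  H(B) = 1.6485 bits
  H(C) = 2.3219 bits
  H(D) = 2.1445 bits

Ranking: C > D > B > A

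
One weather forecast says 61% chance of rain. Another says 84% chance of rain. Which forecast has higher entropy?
61% forecast

Treat each forecast as a Bernoulli distribution. Binary entropy is maximized at p=0.5 and falls off symmetrically toward 0 or 1. The 61% forecast is closer to 50%, so it is more uncertain. H(61%) ≈ 0.965 bits, H(84%) ≈ 0.634 bits.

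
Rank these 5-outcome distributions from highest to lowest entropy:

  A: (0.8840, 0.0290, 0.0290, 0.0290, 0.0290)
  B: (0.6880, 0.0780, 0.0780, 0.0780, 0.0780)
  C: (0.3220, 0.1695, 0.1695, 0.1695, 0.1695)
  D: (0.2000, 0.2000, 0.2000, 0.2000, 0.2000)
D > C > B > A

Key insight: Entropy is maximized by uniform distributions and minimized by concentrated distributions.

Entropies:
  H(A) = 0.7498 bits
  H(B) = 1.5195 bits
  H(C) = 2.2625 bits
  H(D) = 2.3219 bits

Ranking: D > C > B > A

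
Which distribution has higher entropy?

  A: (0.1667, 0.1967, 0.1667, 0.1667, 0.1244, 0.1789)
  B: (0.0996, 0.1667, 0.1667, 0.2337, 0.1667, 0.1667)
A

Both distributions are close to uniform, making this a harder comparison.

H(A) = 2.5722 bits
H(B) = 2.5449 bits

The distribution closer to uniform has higher entropy.
Answer: A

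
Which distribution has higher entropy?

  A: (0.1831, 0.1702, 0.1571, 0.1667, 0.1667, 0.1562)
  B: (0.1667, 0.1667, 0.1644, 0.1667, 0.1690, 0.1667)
B

Both distributions are close to uniform, making this a harder comparison.

H(A) = 2.5829 bits
H(B) = 2.5849 bits

The distribution closer to uniform has higher entropy.
Answer: B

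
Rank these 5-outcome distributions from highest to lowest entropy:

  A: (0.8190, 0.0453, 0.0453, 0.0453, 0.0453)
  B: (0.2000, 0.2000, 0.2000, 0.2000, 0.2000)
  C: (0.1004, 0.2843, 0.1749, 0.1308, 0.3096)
B > C > A

Key insight: Entropy is maximized by uniform distributions and minimized by concentrated distributions.

- Uniform distributions have maximum entropy log₂(5) = 2.3219 bits
- The more "peaked" or concentrated a distribution, the lower its entropy

Entropies:
  H(A) = 1.0443 bits
  H(B) = 2.3219 bits
  H(C) = 2.1963 bits

Ranking: B > C > A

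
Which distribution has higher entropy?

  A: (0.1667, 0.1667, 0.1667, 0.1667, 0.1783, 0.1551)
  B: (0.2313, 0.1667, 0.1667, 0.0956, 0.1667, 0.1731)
A

Both distributions are close to uniform, making this a harder comparison.

H(A) = 2.5838 bits
H(B) = 2.5428 bits

The distribution closer to uniform has higher entropy.
Answer: A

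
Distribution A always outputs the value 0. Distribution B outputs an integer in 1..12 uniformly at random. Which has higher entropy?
B

A is deterministic, so H(A) = 0. B is uniform over 12 outcomes, so H(B) = log₂(12) = 3.585 bits. Any distribution with genuine randomness has higher entropy than a deterministic one.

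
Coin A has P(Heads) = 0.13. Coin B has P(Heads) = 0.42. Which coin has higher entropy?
B

For binary distributions, entropy is maximized at p=0.5 and decreases as p moves toward 0 or 1.

H(A) = H(0.13) = 0.5574 bits
H(B) = H(0.42) = 0.9815 bits

Distribution B (p=0.42) is closer to uniform (p=0.5), so it has higher entropy.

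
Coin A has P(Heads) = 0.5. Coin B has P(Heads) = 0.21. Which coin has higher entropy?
A

For binary distributions, entropy is maximized at p=0.5 and decreases as p moves toward 0 or 1.

H(A) = H(0.5) = 1.0000 bits
H(B) = H(0.21) = 0.7415 bits

Distribution A (p=0.5) is closer to uniform (p=0.5), so it has higher entropy.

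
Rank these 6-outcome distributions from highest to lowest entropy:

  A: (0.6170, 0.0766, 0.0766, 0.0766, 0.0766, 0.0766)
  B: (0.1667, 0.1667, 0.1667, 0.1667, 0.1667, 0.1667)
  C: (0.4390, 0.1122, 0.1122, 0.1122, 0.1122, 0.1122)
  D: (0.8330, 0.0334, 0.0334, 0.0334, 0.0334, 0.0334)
B > C > A > D

Key insight: Entropy is maximized by uniform distributions and minimized by concentrated distributions.

Entropies:
  H(A) = 1.8494 bits
  H(B) = 2.5850 bits
  H(C) = 2.2918 bits
  H(D) = 1.0386 bits

Ranking: B > C > A > D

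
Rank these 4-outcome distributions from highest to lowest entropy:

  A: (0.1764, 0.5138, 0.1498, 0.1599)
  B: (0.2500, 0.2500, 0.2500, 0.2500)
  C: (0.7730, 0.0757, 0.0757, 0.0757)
B > A > C

Key insight: Entropy is maximized by uniform distributions and minimized by concentrated distributions.

- Uniform distributions have maximum entropy log₂(4) = 2.0000 bits
- The more "peaked" or concentrated a distribution, the lower its entropy

Entropies:
  H(A) = 1.7684 bits
  H(B) = 2.0000 bits
  H(C) = 1.1325 bits

Ranking: B > A > C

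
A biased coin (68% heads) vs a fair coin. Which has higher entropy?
Fair coin

The fair coin is uniform (p=0.5), maximizing binary entropy at 1 bit. The biased coin has H(0.68) ≈ 0.904 bits — its outcome is more predictable, so its entropy is lower.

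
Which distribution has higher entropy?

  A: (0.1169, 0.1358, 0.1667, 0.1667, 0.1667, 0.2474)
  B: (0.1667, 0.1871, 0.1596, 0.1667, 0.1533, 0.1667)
B

Both distributions are close to uniform, making this a harder comparison.

H(A) = 2.5440 bits
H(B) = 2.5822 bits

The distribution closer to uniform has higher entropy.
Answer: B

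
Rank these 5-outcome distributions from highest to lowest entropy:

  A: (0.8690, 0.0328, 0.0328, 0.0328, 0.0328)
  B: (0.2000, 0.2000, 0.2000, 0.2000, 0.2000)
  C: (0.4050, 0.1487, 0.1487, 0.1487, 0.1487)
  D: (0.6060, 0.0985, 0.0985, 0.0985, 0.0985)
B > C > D > A

Key insight: Entropy is maximized by uniform distributions and minimized by concentrated distributions.

Entropies:
  H(A) = 0.8222 bits
  H(B) = 2.3219 bits
  H(C) = 2.1638 bits
  H(D) = 1.7553 bits

Ranking: B > C > D > A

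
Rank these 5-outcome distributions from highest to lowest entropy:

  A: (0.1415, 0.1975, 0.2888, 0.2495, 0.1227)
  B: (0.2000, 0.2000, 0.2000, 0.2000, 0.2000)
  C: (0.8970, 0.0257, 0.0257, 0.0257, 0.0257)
B > A > C

Key insight: Entropy is maximized by uniform distributions and minimized by concentrated distributions.

- Uniform distributions have maximum entropy log₂(5) = 2.3219 bits
- The more "peaked" or concentrated a distribution, the lower its entropy

Entropies:
  H(A) = 2.2499 bits
  H(B) = 2.3219 bits
  H(C) = 0.6844 bits

Ranking: B > A > C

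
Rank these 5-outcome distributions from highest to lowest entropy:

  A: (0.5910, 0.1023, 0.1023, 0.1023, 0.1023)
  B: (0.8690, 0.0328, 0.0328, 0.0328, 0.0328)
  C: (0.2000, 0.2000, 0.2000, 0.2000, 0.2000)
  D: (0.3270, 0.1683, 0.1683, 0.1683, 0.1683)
C > D > A > B

Key insight: Entropy is maximized by uniform distributions and minimized by concentrated distributions.

Entropies:
  H(A) = 1.7940 bits
  H(B) = 0.8222 bits
  H(C) = 2.3219 bits
  H(D) = 2.2578 bits

Ranking: C > D > A > B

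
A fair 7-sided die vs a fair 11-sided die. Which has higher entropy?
11-sided die

Both are uniform distributions; for uniform over n outcomes, H = log₂(n). H(7-sided) = log₂(7) = 2.807 bits and H(11-sided) = log₂(11) = 3.459 bits. More outcomes in a uniform distribution means higher entropy.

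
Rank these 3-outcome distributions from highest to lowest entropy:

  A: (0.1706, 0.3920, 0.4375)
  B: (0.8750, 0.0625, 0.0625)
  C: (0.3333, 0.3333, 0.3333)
C > A > B

Key insight: Entropy is maximized by uniform distributions and minimized by concentrated distributions.

- Uniform distributions have maximum entropy log₂(3) = 1.5850 bits
- The more "peaked" or concentrated a distribution, the lower its entropy

Entropies:
  H(A) = 1.4866 bits
  H(B) = 0.6686 bits
  H(C) = 1.5850 bits

Ranking: C > A > B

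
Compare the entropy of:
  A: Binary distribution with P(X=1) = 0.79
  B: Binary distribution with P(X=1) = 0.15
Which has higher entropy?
A

For binary distributions, entropy is maximized at p=0.5 and decreases as p moves toward 0 or 1.

H(A) = H(0.79) = 0.7415 bits
H(B) = H(0.15) = 0.6098 bits

Distribution A (p=0.79) is closer to uniform (p=0.5), so it has higher entropy.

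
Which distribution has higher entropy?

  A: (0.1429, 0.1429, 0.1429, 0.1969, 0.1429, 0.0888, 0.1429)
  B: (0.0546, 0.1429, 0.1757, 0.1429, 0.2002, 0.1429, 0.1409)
A

Both distributions are close to uniform, making this a harder comparison.

H(A) = 2.7771 bits
H(B) = 2.7360 bits

The distribution closer to uniform has higher entropy.
Answer: A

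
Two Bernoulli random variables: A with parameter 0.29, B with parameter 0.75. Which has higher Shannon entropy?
A

For binary distributions, entropy is maximized at p=0.5 and decreases as p moves toward 0 or 1.

H(A) = H(0.29) = 0.8687 bits
H(B) = H(0.75) = 0.8113 bits

Distribution A (p=0.29) is closer to uniform (p=0.5), so it has higher entropy.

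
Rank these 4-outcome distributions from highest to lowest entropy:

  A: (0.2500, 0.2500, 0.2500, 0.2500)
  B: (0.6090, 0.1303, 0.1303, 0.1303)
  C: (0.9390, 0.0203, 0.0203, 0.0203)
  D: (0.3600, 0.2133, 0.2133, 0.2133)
A > D > B > C

Key insight: Entropy is maximized by uniform distributions and minimized by concentrated distributions.

Entropies:
  H(A) = 2.0000 bits
  H(B) = 1.5852 bits
  H(C) = 0.4281 bits
  H(D) = 1.9571 bits

Ranking: A > D > B > C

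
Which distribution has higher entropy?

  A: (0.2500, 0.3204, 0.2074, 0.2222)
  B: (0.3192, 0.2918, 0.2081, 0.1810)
A

Both distributions are close to uniform, making this a harder comparison.

H(A) = 1.9790 bits
H(B) = 1.9620 bits

The distribution closer to uniform has higher entropy.
Answer: A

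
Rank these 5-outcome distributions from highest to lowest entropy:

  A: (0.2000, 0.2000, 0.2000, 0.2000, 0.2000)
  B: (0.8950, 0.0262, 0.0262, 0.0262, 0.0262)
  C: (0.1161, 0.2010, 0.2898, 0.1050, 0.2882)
A > C > B

Key insight: Entropy is maximized by uniform distributions and minimized by concentrated distributions.

- Uniform distributions have maximum entropy log₂(5) = 2.3219 bits
- The more "peaked" or concentrated a distribution, the lower its entropy

Entropies:
  H(A) = 2.3219 bits
  H(B) = 0.6946 bits
  H(C) = 2.2023 bits

Ranking: A > C > B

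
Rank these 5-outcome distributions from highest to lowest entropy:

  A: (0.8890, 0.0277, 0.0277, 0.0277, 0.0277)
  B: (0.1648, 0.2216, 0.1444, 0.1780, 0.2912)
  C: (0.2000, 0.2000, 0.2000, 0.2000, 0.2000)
C > B > A

Key insight: Entropy is maximized by uniform distributions and minimized by concentrated distributions.

- Uniform distributions have maximum entropy log₂(5) = 2.3219 bits
- The more "peaked" or concentrated a distribution, the lower its entropy

Entropies:
  H(A) = 0.7249 bits
  H(B) = 2.2751 bits
  H(C) = 2.3219 bits

Ranking: C > B > A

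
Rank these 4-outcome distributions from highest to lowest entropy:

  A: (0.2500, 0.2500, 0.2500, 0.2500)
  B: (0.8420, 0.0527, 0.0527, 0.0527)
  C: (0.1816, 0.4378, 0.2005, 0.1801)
A > C > B

Key insight: Entropy is maximized by uniform distributions and minimized by concentrated distributions.

- Uniform distributions have maximum entropy log₂(4) = 2.0000 bits
- The more "peaked" or concentrated a distribution, the lower its entropy

Entropies:
  H(A) = 2.0000 bits
  H(B) = 0.8799 bits
  H(C) = 1.8789 bits

Ranking: A > C > B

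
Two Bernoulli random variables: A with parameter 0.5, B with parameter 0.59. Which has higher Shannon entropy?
A

For binary distributions, entropy is maximized at p=0.5 and decreases as p moves toward 0 or 1.

H(A) = H(0.5) = 1.0000 bits
H(B) = H(0.59) = 0.9765 bits

Distribution A (p=0.5) is closer to uniform (p=0.5), so it has higher entropy.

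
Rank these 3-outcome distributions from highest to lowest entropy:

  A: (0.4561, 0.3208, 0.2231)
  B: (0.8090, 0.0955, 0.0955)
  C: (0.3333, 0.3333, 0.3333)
C > A > B

Key insight: Entropy is maximized by uniform distributions and minimized by concentrated distributions.

- Uniform distributions have maximum entropy log₂(3) = 1.5850 bits
- The more "peaked" or concentrated a distribution, the lower its entropy

Entropies:
  H(A) = 1.5256 bits
  H(B) = 0.8946 bits
  H(C) = 1.5850 bits

Ranking: C > A > B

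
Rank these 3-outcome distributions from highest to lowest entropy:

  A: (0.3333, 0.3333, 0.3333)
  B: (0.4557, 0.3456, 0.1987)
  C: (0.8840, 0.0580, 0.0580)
A > B > C

Key insight: Entropy is maximized by uniform distributions and minimized by concentrated distributions.

- Uniform distributions have maximum entropy log₂(3) = 1.5850 bits
- The more "peaked" or concentrated a distribution, the lower its entropy

Entropies:
  H(A) = 1.5850 bits
  H(B) = 1.5096 bits
  H(C) = 0.6338 bits

Ranking: A > B > C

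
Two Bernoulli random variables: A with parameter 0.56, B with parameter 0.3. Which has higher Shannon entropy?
A

For binary distributions, entropy is maximized at p=0.5 and decreases as p moves toward 0 or 1.

H(A) = H(0.56) = 0.9896 bits
H(B) = H(0.3) = 0.8813 bits

Distribution A (p=0.56) is closer to uniform (p=0.5), so it has higher entropy.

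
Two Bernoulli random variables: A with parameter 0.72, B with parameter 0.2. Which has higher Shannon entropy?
A

For binary distributions, entropy is maximized at p=0.5 and decreases as p moves toward 0 or 1.

H(A) = H(0.72) = 0.8555 bits
H(B) = H(0.2) = 0.7219 bits

Distribution A (p=0.72) is closer to uniform (p=0.5), so it has higher entropy.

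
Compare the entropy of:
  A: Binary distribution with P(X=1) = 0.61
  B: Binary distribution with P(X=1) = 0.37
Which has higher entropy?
A

For binary distributions, entropy is maximized at p=0.5 and decreases as p moves toward 0 or 1.

H(A) = H(0.61) = 0.9648 bits
H(B) = H(0.37) = 0.9507 bits

Distribution A (p=0.61) is closer to uniform (p=0.5), so it has higher entropy.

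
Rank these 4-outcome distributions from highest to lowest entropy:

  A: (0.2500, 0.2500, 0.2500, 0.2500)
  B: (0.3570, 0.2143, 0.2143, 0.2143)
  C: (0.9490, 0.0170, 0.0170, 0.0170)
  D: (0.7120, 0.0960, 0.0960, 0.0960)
A > B > D > C

Key insight: Entropy is maximized by uniform distributions and minimized by concentrated distributions.

Entropies:
  H(A) = 2.0000 bits
  H(B) = 1.9593 bits
  H(C) = 0.3715 bits
  H(D) = 1.3226 bits

Ranking: A > B > D > C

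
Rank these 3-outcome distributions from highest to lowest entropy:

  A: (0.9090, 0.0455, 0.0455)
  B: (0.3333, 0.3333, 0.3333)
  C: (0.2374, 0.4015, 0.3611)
B > C > A

Key insight: Entropy is maximized by uniform distributions and minimized by concentrated distributions.

- Uniform distributions have maximum entropy log₂(3) = 1.5850 bits
- The more "peaked" or concentrated a distribution, the lower its entropy

Entropies:
  H(A) = 0.5308 bits
  H(B) = 1.5850 bits
  H(C) = 1.5518 bits

Ranking: B > C > A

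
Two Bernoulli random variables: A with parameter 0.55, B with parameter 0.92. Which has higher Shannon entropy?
A

For binary distributions, entropy is maximized at p=0.5 and decreases as p moves toward 0 or 1.

H(A) = H(0.55) = 0.9928 bits
H(B) = H(0.92) = 0.4022 bits

Distribution A (p=0.55) is closer to uniform (p=0.5), so it has higher entropy.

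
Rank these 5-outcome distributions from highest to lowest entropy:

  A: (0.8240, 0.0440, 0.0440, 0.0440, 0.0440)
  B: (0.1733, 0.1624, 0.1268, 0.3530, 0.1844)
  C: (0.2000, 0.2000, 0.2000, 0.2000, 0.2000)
C > B > A

Key insight: Entropy is maximized by uniform distributions and minimized by concentrated distributions.

- Uniform distributions have maximum entropy log₂(5) = 2.3219 bits
- The more "peaked" or concentrated a distribution, the lower its entropy

Entropies:
  H(A) = 1.0232 bits
  H(B) = 2.2220 bits
  H(C) = 2.3219 bits

Ranking: C > B > A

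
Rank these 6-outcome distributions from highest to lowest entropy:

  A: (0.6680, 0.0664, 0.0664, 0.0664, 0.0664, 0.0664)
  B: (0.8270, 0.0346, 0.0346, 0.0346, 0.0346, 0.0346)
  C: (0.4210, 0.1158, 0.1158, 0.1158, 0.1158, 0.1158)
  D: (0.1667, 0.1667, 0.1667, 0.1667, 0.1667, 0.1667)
D > C > A > B

Key insight: Entropy is maximized by uniform distributions and minimized by concentrated distributions.

Entropies:
  H(A) = 1.6878 bits
  H(B) = 1.0662 bits
  H(C) = 2.3263 bits
  H(D) = 2.5850 bits

Ranking: D > C > A > B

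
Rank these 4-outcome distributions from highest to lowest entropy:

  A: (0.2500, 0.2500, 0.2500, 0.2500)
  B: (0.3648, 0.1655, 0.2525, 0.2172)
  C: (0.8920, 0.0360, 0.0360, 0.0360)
A > B > C

Key insight: Entropy is maximized by uniform distributions and minimized by concentrated distributions.

- Uniform distributions have maximum entropy log₂(4) = 2.0000 bits
- The more "peaked" or concentrated a distribution, the lower its entropy

Entropies:
  H(A) = 2.0000 bits
  H(B) = 1.9400 bits
  H(C) = 0.6650 bits

Ranking: A > B > C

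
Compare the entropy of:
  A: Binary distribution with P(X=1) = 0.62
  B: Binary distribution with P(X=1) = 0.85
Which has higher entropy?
A

For binary distributions, entropy is maximized at p=0.5 and decreases as p moves toward 0 or 1.

H(A) = H(0.62) = 0.9580 bits
H(B) = H(0.85) = 0.6098 bits

Distribution A (p=0.62) is closer to uniform (p=0.5), so it has higher entropy.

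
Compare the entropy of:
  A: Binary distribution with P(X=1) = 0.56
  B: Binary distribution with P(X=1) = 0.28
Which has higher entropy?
A

For binary distributions, entropy is maximized at p=0.5 and decreases as p moves toward 0 or 1.

H(A) = H(0.56) = 0.9896 bits
H(B) = H(0.28) = 0.8555 bits

Distribution A (p=0.56) is closer to uniform (p=0.5), so it has higher entropy.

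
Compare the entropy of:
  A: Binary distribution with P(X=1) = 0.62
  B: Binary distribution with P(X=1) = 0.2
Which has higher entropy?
A

For binary distributions, entropy is maximized at p=0.5 and decreases as p moves toward 0 or 1.

H(A) = H(0.62) = 0.9580 bits
H(B) = H(0.2) = 0.7219 bits

Distribution A (p=0.62) is closer to uniform (p=0.5), so it has higher entropy.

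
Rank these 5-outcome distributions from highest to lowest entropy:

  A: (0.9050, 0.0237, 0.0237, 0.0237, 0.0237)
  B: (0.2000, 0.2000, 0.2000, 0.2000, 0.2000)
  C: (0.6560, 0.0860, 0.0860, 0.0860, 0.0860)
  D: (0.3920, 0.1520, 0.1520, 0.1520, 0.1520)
B > D > C > A

Key insight: Entropy is maximized by uniform distributions and minimized by concentrated distributions.

Entropies:
  H(A) = 0.6429 bits
  H(B) = 2.3219 bits
  H(C) = 1.6166 bits
  H(D) = 2.1821 bits

Ranking: B > D > C > A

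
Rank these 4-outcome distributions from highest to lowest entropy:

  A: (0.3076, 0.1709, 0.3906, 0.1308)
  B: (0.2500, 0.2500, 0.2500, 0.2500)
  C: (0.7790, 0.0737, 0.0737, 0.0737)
B > A > C

Key insight: Entropy is maximized by uniform distributions and minimized by concentrated distributions.

- Uniform distributions have maximum entropy log₂(4) = 2.0000 bits
- The more "peaked" or concentrated a distribution, the lower its entropy

Entropies:
  H(A) = 1.8725 bits
  H(B) = 2.0000 bits
  H(C) = 1.1123 bits

Ranking: B > A > C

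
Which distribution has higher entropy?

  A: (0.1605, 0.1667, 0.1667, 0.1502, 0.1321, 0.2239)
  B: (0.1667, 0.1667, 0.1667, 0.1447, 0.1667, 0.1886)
B

Both distributions are close to uniform, making this a harder comparison.

H(A) = 2.5652 bits
H(B) = 2.5808 bits

The distribution closer to uniform has higher entropy.
Answer: B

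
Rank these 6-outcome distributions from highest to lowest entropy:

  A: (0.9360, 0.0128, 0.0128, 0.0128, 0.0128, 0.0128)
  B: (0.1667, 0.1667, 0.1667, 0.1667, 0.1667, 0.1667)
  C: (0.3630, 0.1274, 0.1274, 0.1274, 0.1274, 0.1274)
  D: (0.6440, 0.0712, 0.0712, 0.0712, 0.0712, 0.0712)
B > C > D > A

Key insight: Entropy is maximized by uniform distributions and minimized by concentrated distributions.

Entropies:
  H(A) = 0.4917 bits
  H(B) = 2.5850 bits
  H(C) = 2.4242 bits
  H(D) = 1.7659 bits

Ranking: B > C > D > A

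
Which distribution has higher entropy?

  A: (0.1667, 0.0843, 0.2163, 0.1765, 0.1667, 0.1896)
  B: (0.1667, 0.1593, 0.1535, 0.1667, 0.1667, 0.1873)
B

Both distributions are close to uniform, making this a harder comparison.

H(A) = 2.5367 bits
H(B) = 2.5822 bits

The distribution closer to uniform has higher entropy.
Answer: B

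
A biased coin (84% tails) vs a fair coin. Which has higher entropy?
Fair coin

The fair coin is uniform (p=0.5), maximizing binary entropy at 1 bit. The biased coin has H(0.84) ≈ 0.634 bits — its outcome is more predictable, so its entropy is lower.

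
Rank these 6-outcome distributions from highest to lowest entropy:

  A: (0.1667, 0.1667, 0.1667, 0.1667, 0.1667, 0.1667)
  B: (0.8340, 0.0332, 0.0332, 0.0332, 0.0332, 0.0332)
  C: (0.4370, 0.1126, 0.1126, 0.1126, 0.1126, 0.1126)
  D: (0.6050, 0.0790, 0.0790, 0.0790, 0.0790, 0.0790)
A > C > D > B

Key insight: Entropy is maximized by uniform distributions and minimized by concentrated distributions.

Entropies:
  H(A) = 2.5850 bits
  H(B) = 1.0339 bits
  H(C) = 2.2958 bits
  H(D) = 1.8851 bits

Ranking: A > C > D > B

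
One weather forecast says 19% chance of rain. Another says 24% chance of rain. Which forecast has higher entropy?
24% forecast

Treat each forecast as a Bernoulli distribution. Binary entropy is maximized at p=0.5 and falls off symmetrically toward 0 or 1. The 24% forecast is closer to 50%, so it is more uncertain. H(19%) ≈ 0.701 bits, H(24%) ≈ 0.795 bits.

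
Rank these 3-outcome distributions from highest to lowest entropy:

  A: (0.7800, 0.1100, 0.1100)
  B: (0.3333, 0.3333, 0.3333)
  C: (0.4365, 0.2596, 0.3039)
B > C > A

Key insight: Entropy is maximized by uniform distributions and minimized by concentrated distributions.

- Uniform distributions have maximum entropy log₂(3) = 1.5850 bits
- The more "peaked" or concentrated a distribution, the lower its entropy

Entropies:
  H(A) = 0.9802 bits
  H(B) = 1.5850 bits
  H(C) = 1.5493 bits

Ranking: B > C > A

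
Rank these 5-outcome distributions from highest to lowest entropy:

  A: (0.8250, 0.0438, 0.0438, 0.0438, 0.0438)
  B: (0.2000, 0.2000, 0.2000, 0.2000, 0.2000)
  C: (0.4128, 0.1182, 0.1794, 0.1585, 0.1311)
B > C > A

Key insight: Entropy is maximized by uniform distributions and minimized by concentrated distributions.

- Uniform distributions have maximum entropy log₂(5) = 2.3219 bits
- The more "peaked" or concentrated a distribution, the lower its entropy

Entropies:
  H(A) = 1.0190 bits
  H(B) = 2.3219 bits
  H(C) = 2.1413 bits

Ranking: B > C > A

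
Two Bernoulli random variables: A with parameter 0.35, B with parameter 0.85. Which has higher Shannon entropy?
A

For binary distributions, entropy is maximized at p=0.5 and decreases as p moves toward 0 or 1.

H(A) = H(0.35) = 0.9341 bits
H(B) = H(0.85) = 0.6098 bits

Distribution A (p=0.35) is closer to uniform (p=0.5), so it has higher entropy.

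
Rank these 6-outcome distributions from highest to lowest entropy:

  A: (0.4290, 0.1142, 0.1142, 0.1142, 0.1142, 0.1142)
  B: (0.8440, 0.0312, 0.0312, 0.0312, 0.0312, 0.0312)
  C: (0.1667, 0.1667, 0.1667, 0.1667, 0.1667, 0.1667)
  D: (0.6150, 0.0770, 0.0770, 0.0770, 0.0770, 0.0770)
C > A > D > B

Key insight: Entropy is maximized by uniform distributions and minimized by concentrated distributions.

Entropies:
  H(A) = 2.3112 bits
  H(B) = 0.9869 bits
  H(C) = 2.5850 bits
  H(D) = 1.8554 bits

Ranking: C > A > D > B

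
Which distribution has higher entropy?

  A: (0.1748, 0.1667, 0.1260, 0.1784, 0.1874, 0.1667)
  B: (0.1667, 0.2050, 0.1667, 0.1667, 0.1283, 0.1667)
A

Both distributions are close to uniform, making this a harder comparison.

H(A) = 2.5745 bits
H(B) = 2.5721 bits

The distribution closer to uniform has higher entropy.
Answer: A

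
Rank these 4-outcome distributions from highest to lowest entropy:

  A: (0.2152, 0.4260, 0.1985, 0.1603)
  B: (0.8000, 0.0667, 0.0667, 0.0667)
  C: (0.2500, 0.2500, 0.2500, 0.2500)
C > A > B

Key insight: Entropy is maximized by uniform distributions and minimized by concentrated distributions.

- Uniform distributions have maximum entropy log₂(4) = 2.0000 bits
- The more "peaked" or concentrated a distribution, the lower its entropy

Entropies:
  H(A) = 1.8878 bits
  H(B) = 1.0389 bits
  H(C) = 2.0000 bits

Ranking: C > A > B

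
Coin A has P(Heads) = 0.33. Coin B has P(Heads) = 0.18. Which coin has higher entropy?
A

For binary distributions, entropy is maximized at p=0.5 and decreases as p moves toward 0 or 1.

H(A) = H(0.33) = 0.9149 bits
H(B) = H(0.18) = 0.6801 bits

Distribution A (p=0.33) is closer to uniform (p=0.5), so it has higher entropy.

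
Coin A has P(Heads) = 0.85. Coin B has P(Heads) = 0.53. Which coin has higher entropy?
B

For binary distributions, entropy is maximized at p=0.5 and decreases as p moves toward 0 or 1.

H(A) = H(0.85) = 0.6098 bits
H(B) = H(0.53) = 0.9974 bits

Distribution B (p=0.53) is closer to uniform (p=0.5), so it has higher entropy.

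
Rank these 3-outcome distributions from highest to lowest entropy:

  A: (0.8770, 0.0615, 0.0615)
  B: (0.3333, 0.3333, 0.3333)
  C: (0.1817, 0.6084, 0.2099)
B > C > A

Key insight: Entropy is maximized by uniform distributions and minimized by concentrated distributions.

- Uniform distributions have maximum entropy log₂(3) = 1.5850 bits
- The more "peaked" or concentrated a distribution, the lower its entropy

Entropies:
  H(A) = 0.6609 bits
  H(B) = 1.5850 bits
  H(C) = 1.3560 bits

Ranking: B > C > A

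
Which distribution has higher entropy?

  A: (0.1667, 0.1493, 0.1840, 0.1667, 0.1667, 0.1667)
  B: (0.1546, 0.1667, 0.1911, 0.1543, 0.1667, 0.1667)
A

Both distributions are close to uniform, making this a harder comparison.

H(A) = 2.5824 bits
H(B) = 2.5812 bits

The distribution closer to uniform has higher entropy.
Answer: A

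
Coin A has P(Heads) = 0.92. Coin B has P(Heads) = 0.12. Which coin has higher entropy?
B

For binary distributions, entropy is maximized at p=0.5 and decreases as p moves toward 0 or 1.

H(A) = H(0.92) = 0.4022 bits
H(B) = H(0.12) = 0.5294 bits

Distribution B (p=0.12) is closer to uniform (p=0.5), so it has higher entropy.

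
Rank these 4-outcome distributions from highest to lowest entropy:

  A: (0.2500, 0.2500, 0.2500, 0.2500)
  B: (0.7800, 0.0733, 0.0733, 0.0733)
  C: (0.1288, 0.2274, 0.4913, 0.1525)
A > C > B

Key insight: Entropy is maximized by uniform distributions and minimized by concentrated distributions.

- Uniform distributions have maximum entropy log₂(4) = 2.0000 bits
- The more "peaked" or concentrated a distribution, the lower its entropy

Entropies:
  H(A) = 2.0000 bits
  H(B) = 1.1089 bits
  H(C) = 1.7842 bits

Ranking: A > C > B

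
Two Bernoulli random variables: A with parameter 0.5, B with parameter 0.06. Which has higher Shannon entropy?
A

For binary distributions, entropy is maximized at p=0.5 and decreases as p moves toward 0 or 1.

H(A) = H(0.5) = 1.0000 bits
H(B) = H(0.06) = 0.3274 bits

Distribution A (p=0.5) is closer to uniform (p=0.5), so it has higher entropy.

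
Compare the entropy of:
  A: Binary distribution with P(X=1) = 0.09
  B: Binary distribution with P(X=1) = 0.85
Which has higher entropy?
B

For binary distributions, entropy is maximized at p=0.5 and decreases as p moves toward 0 or 1.

H(A) = H(0.09) = 0.4365 bits
H(B) = H(0.85) = 0.6098 bits

Distribution B (p=0.85) is closer to uniform (p=0.5), so it has higher entropy.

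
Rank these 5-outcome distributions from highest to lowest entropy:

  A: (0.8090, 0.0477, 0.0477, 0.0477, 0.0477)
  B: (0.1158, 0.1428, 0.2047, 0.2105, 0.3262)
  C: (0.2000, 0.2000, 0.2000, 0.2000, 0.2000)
C > B > A

Key insight: Entropy is maximized by uniform distributions and minimized by concentrated distributions.

- Uniform distributions have maximum entropy log₂(5) = 2.3219 bits
- The more "peaked" or concentrated a distribution, the lower its entropy

Entropies:
  H(A) = 1.0856 bits
  H(B) = 2.2300 bits
  H(C) = 2.3219 bits

Ranking: C > B > A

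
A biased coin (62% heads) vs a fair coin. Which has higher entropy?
Fair coin

The fair coin is uniform (p=0.5), maximizing binary entropy at 1 bit. The biased coin has H(0.62) ≈ 0.958 bits — its outcome is more predictable, so its entropy is lower.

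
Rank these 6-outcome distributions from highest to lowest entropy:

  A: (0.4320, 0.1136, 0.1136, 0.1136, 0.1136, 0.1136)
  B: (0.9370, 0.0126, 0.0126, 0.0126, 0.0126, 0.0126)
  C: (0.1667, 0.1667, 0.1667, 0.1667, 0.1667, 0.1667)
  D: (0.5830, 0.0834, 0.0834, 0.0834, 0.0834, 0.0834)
C > A > D > B

Key insight: Entropy is maximized by uniform distributions and minimized by concentrated distributions.

Entropies:
  H(A) = 2.3055 bits
  H(B) = 0.4855 bits
  H(C) = 2.5850 bits
  H(D) = 1.9483 bits

Ranking: C > A > D > B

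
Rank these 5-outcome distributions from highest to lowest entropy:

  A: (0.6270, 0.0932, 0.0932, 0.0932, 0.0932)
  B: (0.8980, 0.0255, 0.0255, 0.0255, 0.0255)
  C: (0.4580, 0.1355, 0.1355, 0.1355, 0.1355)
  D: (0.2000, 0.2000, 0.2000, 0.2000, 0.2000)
D > C > A > B

Key insight: Entropy is maximized by uniform distributions and minimized by concentrated distributions.

Entropies:
  H(A) = 1.6989 bits
  H(B) = 0.6793 bits
  H(C) = 2.0789 bits
  H(D) = 2.3219 bits

Ranking: D > C > A > B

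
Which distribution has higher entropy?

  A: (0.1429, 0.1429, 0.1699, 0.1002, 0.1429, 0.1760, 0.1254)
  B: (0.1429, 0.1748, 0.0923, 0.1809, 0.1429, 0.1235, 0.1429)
A

Both distributions are close to uniform, making this a harder comparison.

H(A) = 2.7868 bits
H(B) = 2.7791 bits

The distribution closer to uniform has higher entropy.
Answer: A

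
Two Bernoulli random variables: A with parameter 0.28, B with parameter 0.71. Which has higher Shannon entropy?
B

For binary distributions, entropy is maximized at p=0.5 and decreases as p moves toward 0 or 1.

H(A) = H(0.28) = 0.8555 bits
H(B) = H(0.71) = 0.8687 bits

Distribution B (p=0.71) is closer to uniform (p=0.5), so it has higher entropy.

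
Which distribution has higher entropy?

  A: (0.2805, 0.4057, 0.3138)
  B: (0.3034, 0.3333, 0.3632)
B

Both distributions are close to uniform, making this a harder comparison.

H(A) = 1.5672 bits
H(B) = 1.5811 bits

The distribution closer to uniform has higher entropy.
Answer: B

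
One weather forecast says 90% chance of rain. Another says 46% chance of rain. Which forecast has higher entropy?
46% forecast

Treat each forecast as a Bernoulli distribution. Binary entropy is maximized at p=0.5 and falls off symmetrically toward 0 or 1. The 46% forecast is closer to 50%, so it is more uncertain. H(90%) ≈ 0.469 bits, H(46%) ≈ 0.995 bits.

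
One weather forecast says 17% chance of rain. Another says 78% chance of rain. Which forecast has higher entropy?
78% forecast

Treat each forecast as a Bernoulli distribution. Binary entropy is maximized at p=0.5 and falls off symmetrically toward 0 or 1. The 78% forecast is closer to 50%, so it is more uncertain. H(17%) ≈ 0.658 bits, H(78%) ≈ 0.760 bits.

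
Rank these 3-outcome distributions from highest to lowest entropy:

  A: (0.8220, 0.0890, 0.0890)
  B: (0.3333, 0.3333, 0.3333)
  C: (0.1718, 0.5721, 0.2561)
B > C > A

Key insight: Entropy is maximized by uniform distributions and minimized by concentrated distributions.

- Uniform distributions have maximum entropy log₂(3) = 1.5850 bits
- The more "peaked" or concentrated a distribution, the lower its entropy

Entropies:
  H(A) = 0.8537 bits
  H(B) = 1.5850 bits
  H(C) = 1.4008 bits

Ranking: B > C > A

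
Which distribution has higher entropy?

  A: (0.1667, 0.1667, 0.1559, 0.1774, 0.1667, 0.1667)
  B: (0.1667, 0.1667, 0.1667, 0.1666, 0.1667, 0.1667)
B

Both distributions are close to uniform, making this a harder comparison.

H(A) = 2.5840 bits
H(B) = 2.5850 bits

The distribution closer to uniform has higher entropy.
Answer: B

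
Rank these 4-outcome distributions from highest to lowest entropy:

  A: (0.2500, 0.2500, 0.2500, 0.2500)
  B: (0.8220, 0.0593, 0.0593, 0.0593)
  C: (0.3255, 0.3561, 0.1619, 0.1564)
A > C > B

Key insight: Entropy is maximized by uniform distributions and minimized by concentrated distributions.

- Uniform distributions have maximum entropy log₂(4) = 2.0000 bits
- The more "peaked" or concentrated a distribution, the lower its entropy

Entropies:
  H(A) = 2.0000 bits
  H(B) = 0.9578 bits
  H(C) = 1.9015 bits

Ranking: A > C > B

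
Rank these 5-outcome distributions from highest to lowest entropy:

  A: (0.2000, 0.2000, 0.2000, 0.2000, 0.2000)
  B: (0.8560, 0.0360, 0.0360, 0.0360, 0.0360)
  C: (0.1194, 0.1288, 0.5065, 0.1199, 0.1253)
A > C > B

Key insight: Entropy is maximized by uniform distributions and minimized by concentrated distributions.

- Uniform distributions have maximum entropy log₂(5) = 2.3219 bits
- The more "peaked" or concentrated a distribution, the lower its entropy

Entropies:
  H(A) = 2.3219 bits
  H(B) = 0.8826 bits
  H(C) = 1.9865 bits

Ranking: A > C > B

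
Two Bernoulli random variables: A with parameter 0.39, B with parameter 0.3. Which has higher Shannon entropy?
A

For binary distributions, entropy is maximized at p=0.5 and decreases as p moves toward 0 or 1.

H(A) = H(0.39) = 0.9648 bits
H(B) = H(0.3) = 0.8813 bits

Distribution A (p=0.39) is closer to uniform (p=0.5), so it has higher entropy.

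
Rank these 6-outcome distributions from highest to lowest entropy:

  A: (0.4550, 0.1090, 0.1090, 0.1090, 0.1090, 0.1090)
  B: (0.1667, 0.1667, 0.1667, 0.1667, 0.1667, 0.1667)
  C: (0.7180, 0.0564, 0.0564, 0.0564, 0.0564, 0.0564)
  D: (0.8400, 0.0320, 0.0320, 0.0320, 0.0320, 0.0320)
B > A > C > D

Key insight: Entropy is maximized by uniform distributions and minimized by concentrated distributions.

Entropies:
  H(A) = 2.2596 bits
  H(B) = 2.5850 bits
  H(C) = 1.5129 bits
  H(D) = 1.0058 bits

Ranking: B > A > C > D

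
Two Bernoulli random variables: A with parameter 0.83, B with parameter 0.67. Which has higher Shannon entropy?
B

For binary distributions, entropy is maximized at p=0.5 and decreases as p moves toward 0 or 1.

H(A) = H(0.83) = 0.6577 bits
H(B) = H(0.67) = 0.9149 bits

Distribution B (p=0.67) is closer to uniform (p=0.5), so it has higher entropy.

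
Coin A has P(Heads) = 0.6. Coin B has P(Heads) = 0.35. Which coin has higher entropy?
A

For binary distributions, entropy is maximized at p=0.5 and decreases as p moves toward 0 or 1.

H(A) = H(0.6) = 0.9710 bits
H(B) = H(0.35) = 0.9341 bits

Distribution A (p=0.6) is closer to uniform (p=0.5), so it has higher entropy.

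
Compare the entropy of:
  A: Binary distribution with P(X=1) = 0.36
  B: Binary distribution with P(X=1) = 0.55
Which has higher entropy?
B

For binary distributions, entropy is maximized at p=0.5 and decreases as p moves toward 0 or 1.

H(A) = H(0.36) = 0.9427 bits
H(B) = H(0.55) = 0.9928 bits

Distribution B (p=0.55) is closer to uniform (p=0.5), so it has higher entropy.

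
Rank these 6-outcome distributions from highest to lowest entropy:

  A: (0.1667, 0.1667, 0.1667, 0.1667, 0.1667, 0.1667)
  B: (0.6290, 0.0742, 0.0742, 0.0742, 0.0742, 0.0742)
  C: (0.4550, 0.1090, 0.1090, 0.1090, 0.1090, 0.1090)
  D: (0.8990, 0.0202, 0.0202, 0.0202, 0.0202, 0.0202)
A > C > B > D

Key insight: Entropy is maximized by uniform distributions and minimized by concentrated distributions.

Entropies:
  H(A) = 2.5850 bits
  H(B) = 1.8129 bits
  H(C) = 2.2596 bits
  H(D) = 0.7067 bits

Ranking: A > C > B > D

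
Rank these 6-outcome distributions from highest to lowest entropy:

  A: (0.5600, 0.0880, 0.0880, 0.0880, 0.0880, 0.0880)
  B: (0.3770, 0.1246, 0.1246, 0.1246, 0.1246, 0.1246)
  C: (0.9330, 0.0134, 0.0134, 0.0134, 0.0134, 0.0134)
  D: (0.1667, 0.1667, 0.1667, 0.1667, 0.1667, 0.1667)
D > B > A > C

Key insight: Entropy is maximized by uniform distributions and minimized by concentrated distributions.

Entropies:
  H(A) = 2.0112 bits
  H(B) = 2.4025 bits
  H(C) = 0.5102 bits
  H(D) = 2.5850 bits

Ranking: D > B > A > C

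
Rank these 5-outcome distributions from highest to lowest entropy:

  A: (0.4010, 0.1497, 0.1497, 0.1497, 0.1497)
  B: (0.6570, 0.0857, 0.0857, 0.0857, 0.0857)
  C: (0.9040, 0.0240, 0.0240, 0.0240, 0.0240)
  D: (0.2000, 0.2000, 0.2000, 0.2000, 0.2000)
D > A > B > C

Key insight: Entropy is maximized by uniform distributions and minimized by concentrated distributions.

Entropies:
  H(A) = 2.1695 bits
  H(B) = 1.6137 bits
  H(C) = 0.6482 bits
  H(D) = 2.3219 bits

Ranking: D > A > B > C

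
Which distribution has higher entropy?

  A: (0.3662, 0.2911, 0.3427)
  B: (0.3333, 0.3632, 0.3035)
B

Both distributions are close to uniform, making this a harder comparison.

H(A) = 1.5785 bits
H(B) = 1.5811 bits

The distribution closer to uniform has higher entropy.
Answer: B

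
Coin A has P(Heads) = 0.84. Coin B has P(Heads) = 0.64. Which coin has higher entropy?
B

For binary distributions, entropy is maximized at p=0.5 and decreases as p moves toward 0 or 1.

H(A) = H(0.84) = 0.6343 bits
H(B) = H(0.64) = 0.9427 bits

Distribution B (p=0.64) is closer to uniform (p=0.5), so it has higher entropy.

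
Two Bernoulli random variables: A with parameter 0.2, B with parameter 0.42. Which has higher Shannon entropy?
B

For binary distributions, entropy is maximized at p=0.5 and decreases as p moves toward 0 or 1.

H(A) = H(0.2) = 0.7219 bits
H(B) = H(0.42) = 0.9815 bits

Distribution B (p=0.42) is closer to uniform (p=0.5), so it has higher entropy.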